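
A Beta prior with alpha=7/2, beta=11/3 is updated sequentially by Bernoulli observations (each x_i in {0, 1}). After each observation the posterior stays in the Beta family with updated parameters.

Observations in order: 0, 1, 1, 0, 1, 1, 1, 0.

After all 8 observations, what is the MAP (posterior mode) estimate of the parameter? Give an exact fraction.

45/79

obs 1: x=0 → posterior Beta(7/2, 14/3)
obs 2: x=1 → posterior Beta(9/2, 14/3)
obs 3: x=1 → posterior Beta(11/2, 14/3)
obs 4: x=0 → posterior Beta(11/2, 17/3)
obs 5: x=1 → posterior Beta(13/2, 17/3)
obs 6: x=1 → posterior Beta(15/2, 17/3)
obs 7: x=1 → posterior Beta(17/2, 17/3)
obs 8: x=0 → posterior Beta(17/2, 20/3)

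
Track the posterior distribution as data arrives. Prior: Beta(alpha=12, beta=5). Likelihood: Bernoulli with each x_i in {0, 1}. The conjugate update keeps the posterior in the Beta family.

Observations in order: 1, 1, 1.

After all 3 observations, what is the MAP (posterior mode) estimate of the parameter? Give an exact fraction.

obs 1: x=1 → posterior Beta(13, 5)
obs 2: x=1 → posterior Beta(14, 5)
obs 3: x=1 → posterior Beta(15, 5)

7/9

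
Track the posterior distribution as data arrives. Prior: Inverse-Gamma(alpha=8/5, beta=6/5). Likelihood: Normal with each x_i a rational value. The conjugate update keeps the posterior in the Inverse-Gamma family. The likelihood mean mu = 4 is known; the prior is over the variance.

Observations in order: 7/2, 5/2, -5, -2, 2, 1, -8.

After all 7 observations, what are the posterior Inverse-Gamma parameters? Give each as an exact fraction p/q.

alpha=51/10, beta=2789/20

obs 1: x=7/2 → posterior Inverse-Gamma(21/10, 53/40)
obs 2: x=5/2 → posterior Inverse-Gamma(13/5, 49/20)
obs 3: x=-5 → posterior Inverse-Gamma(31/10, 859/20)
obs 4: x=-2 → posterior Inverse-Gamma(18/5, 1219/20)
obs 5: x=2 → posterior Inverse-Gamma(41/10, 1259/20)
obs 6: x=1 → posterior Inverse-Gamma(23/5, 1349/20)
obs 7: x=-8 → posterior Inverse-Gamma(51/10, 2789/20)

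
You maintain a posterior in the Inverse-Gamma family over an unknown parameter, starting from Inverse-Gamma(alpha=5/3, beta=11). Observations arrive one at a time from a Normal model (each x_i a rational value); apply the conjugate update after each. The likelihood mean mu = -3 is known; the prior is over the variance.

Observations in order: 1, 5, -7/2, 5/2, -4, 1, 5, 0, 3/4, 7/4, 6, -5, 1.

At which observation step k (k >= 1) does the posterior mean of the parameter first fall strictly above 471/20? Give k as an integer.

k = 2

obs 1: x=1 → posterior Inverse-Gamma(13/6, 19)
obs 2: x=5 → posterior Inverse-Gamma(8/3, 51)
obs 3: x=-7/2 → posterior Inverse-Gamma(19/6, 409/8)
obs 4: x=5/2 → posterior Inverse-Gamma(11/3, 265/4)
obs 5: x=-4 → posterior Inverse-Gamma(25/6, 267/4)
obs 6: x=1 → posterior Inverse-Gamma(14/3, 299/4)
obs 7: x=5 → posterior Inverse-Gamma(31/6, 427/4)
obs 8: x=0 → posterior Inverse-Gamma(17/3, 445/4)
obs 9: x=3/4 → posterior Inverse-Gamma(37/6, 3785/32)
obs 10: x=7/4 → posterior Inverse-Gamma(20/3, 2073/16)
obs 11: x=6 → posterior Inverse-Gamma(43/6, 2721/16)
obs 12: x=-5 → posterior Inverse-Gamma(23/3, 2753/16)
obs 13: x=1 → posterior Inverse-Gamma(49/6, 2881/16)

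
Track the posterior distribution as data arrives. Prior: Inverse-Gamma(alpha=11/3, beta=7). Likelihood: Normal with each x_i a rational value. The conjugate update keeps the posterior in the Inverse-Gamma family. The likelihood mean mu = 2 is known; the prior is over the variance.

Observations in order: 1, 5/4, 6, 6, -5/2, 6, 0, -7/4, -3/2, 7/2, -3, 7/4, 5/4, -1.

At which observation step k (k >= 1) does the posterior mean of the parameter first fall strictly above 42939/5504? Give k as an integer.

k = 9

obs 1: x=1 → posterior Inverse-Gamma(25/6, 15/2)
obs 2: x=5/4 → posterior Inverse-Gamma(14/3, 249/32)
obs 3: x=6 → posterior Inverse-Gamma(31/6, 505/32)
obs 4: x=6 → posterior Inverse-Gamma(17/3, 761/32)
obs 5: x=-5/2 → posterior Inverse-Gamma(37/6, 1085/32)
obs 6: x=6 → posterior Inverse-Gamma(20/3, 1341/32)
obs 7: x=0 → posterior Inverse-Gamma(43/6, 1405/32)
obs 8: x=-7/4 → posterior Inverse-Gamma(23/3, 815/16)
obs 9: x=-3/2 → posterior Inverse-Gamma(49/6, 913/16)
obs 10: x=7/2 → posterior Inverse-Gamma(26/3, 931/16)
obs 11: x=-3 → posterior Inverse-Gamma(55/6, 1131/16)
obs 12: x=7/4 → posterior Inverse-Gamma(29/3, 2263/32)
obs 13: x=5/4 → posterior Inverse-Gamma(61/6, 71)
obs 14: x=-1 → posterior Inverse-Gamma(32/3, 151/2)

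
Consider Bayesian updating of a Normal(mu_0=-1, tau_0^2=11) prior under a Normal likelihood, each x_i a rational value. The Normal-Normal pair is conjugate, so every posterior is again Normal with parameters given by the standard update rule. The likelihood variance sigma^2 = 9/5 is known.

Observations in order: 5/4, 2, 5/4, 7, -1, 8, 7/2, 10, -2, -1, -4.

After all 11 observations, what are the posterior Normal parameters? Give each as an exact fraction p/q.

obs 1: x=5/4 → posterior Normal(239/256, 99/64)
obs 2: x=2 → posterior Normal(97/68, 99/119)
obs 3: x=5/4 → posterior Normal(159/116, 33/58)
obs 4: x=7 → posterior Normal(1247/458, 99/229)
obs 5: x=-1 → posterior Normal(1137/568, 99/284)
obs 6: x=8 → posterior Normal(2017/678, 33/113)
obs 7: x=7/2 → posterior Normal(1201/394, 99/394)
obs 8: x=10 → posterior Normal(1751/449, 99/449)
obs 9: x=-2 → posterior Normal(547/168, 11/56)
obs 10: x=-1 → posterior Normal(122/43, 99/559)
obs 11: x=-4 → posterior Normal(683/307, 99/614)

mu_0=683/307, tau_0^2=99/614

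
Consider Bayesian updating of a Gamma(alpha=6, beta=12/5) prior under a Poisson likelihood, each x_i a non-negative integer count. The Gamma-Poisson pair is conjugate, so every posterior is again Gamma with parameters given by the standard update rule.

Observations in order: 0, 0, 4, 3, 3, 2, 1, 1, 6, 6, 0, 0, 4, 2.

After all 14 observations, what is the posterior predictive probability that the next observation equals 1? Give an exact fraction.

1008509495310759629121629993961987721635939947939217233559393582147237314560/4377748945861854267079518104710833978724356979816278748606291024580870774823

obs 1: x=0 → posterior Gamma(6, 17/5)
obs 2: x=0 → posterior Gamma(6, 22/5)
obs 3: x=4 → posterior Gamma(10, 27/5)
obs 4: x=3 → posterior Gamma(13, 32/5)
obs 5: x=3 → posterior Gamma(16, 37/5)
obs 6: x=2 → posterior Gamma(18, 42/5)
obs 7: x=1 → posterior Gamma(19, 47/5)
obs 8: x=1 → posterior Gamma(20, 52/5)
obs 9: x=6 → posterior Gamma(26, 57/5)
obs 10: x=6 → posterior Gamma(32, 62/5)
obs 11: x=0 → posterior Gamma(32, 67/5)
obs 12: x=0 → posterior Gamma(32, 72/5)
obs 13: x=4 → posterior Gamma(36, 77/5)
obs 14: x=2 → posterior Gamma(38, 82/5)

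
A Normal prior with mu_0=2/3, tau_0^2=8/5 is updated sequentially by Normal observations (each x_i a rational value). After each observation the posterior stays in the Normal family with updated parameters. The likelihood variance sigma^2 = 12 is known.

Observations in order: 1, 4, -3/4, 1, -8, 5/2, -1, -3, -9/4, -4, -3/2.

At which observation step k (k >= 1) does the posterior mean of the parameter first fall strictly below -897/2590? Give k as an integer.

k = 11

obs 1: x=1 → posterior Normal(12/17, 24/17)
obs 2: x=4 → posterior Normal(20/19, 24/19)
obs 3: x=-3/4 → posterior Normal(37/42, 8/7)
obs 4: x=1 → posterior Normal(41/46, 24/23)
obs 5: x=-8 → posterior Normal(9/50, 24/25)
obs 6: x=5/2 → posterior Normal(19/54, 8/9)
obs 7: x=-1 → posterior Normal(15/58, 24/29)
obs 8: x=-3 → posterior Normal(3/62, 24/31)
obs 9: x=-9/4 → posterior Normal(-1/11, 8/11)
obs 10: x=-4 → posterior Normal(-11/35, 24/35)
obs 11: x=-3/2 → posterior Normal(-14/37, 24/37)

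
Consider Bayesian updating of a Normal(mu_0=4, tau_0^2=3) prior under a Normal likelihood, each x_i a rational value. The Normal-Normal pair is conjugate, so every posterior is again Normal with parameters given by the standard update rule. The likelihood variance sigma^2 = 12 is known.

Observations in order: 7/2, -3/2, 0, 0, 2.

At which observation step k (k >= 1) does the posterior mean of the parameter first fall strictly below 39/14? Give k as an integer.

k = 3

obs 1: x=7/2 → posterior Normal(39/10, 12/5)
obs 2: x=-3/2 → posterior Normal(3, 2)
obs 3: x=0 → posterior Normal(18/7, 12/7)
obs 4: x=0 → posterior Normal(9/4, 3/2)
obs 5: x=2 → posterior Normal(20/9, 4/3)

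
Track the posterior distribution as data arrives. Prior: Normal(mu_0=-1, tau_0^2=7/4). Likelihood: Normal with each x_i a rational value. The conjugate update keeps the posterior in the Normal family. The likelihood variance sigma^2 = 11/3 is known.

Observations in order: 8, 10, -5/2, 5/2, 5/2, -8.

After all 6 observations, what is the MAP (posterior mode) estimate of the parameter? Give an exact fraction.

437/340

obs 1: x=8 → posterior Normal(124/65, 77/65)
obs 2: x=10 → posterior Normal(167/43, 77/86)
obs 3: x=-5/2 → posterior Normal(563/214, 77/107)
obs 4: x=5/2 → posterior Normal(167/64, 77/128)
obs 5: x=5/2 → posterior Normal(773/298, 77/149)
obs 6: x=-8 → posterior Normal(437/340, 77/170)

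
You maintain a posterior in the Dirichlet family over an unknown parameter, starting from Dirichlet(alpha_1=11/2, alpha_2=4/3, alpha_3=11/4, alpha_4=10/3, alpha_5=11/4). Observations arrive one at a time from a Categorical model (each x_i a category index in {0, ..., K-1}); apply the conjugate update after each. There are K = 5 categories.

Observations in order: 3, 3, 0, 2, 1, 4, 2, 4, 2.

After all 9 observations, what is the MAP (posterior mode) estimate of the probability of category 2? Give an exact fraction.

57/236

obs 1: x=3 → posterior Dirichlet(11/2, 4/3, 11/4, 13/3, 11/4)
obs 2: x=3 → posterior Dirichlet(11/2, 4/3, 11/4, 16/3, 11/4)
obs 3: x=0 → posterior Dirichlet(13/2, 4/3, 11/4, 16/3, 11/4)
obs 4: x=2 → posterior Dirichlet(13/2, 4/3, 15/4, 16/3, 11/4)
obs 5: x=1 → posterior Dirichlet(13/2, 7/3, 15/4, 16/3, 11/4)
obs 6: x=4 → posterior Dirichlet(13/2, 7/3, 15/4, 16/3, 15/4)
obs 7: x=2 → posterior Dirichlet(13/2, 7/3, 19/4, 16/3, 15/4)
obs 8: x=4 → posterior Dirichlet(13/2, 7/3, 19/4, 16/3, 19/4)
obs 9: x=2 → posterior Dirichlet(13/2, 7/3, 23/4, 16/3, 19/4)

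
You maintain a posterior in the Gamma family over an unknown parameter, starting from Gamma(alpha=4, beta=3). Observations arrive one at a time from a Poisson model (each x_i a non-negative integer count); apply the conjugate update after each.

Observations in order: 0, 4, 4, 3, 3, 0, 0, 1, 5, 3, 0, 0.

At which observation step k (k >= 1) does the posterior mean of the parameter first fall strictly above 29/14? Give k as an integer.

obs 1: x=0 → posterior Gamma(4, 4)
obs 2: x=4 → posterior Gamma(8, 5)
obs 3: x=4 → posterior Gamma(12, 6)
obs 4: x=3 → posterior Gamma(15, 7)
obs 5: x=3 → posterior Gamma(18, 8)
obs 6: x=0 → posterior Gamma(18, 9)
obs 7: x=0 → posterior Gamma(18, 10)
obs 8: x=1 → posterior Gamma(19, 11)
obs 9: x=5 → posterior Gamma(24, 12)
obs 10: x=3 → posterior Gamma(27, 13)
obs 11: x=0 → posterior Gamma(27, 14)
obs 12: x=0 → posterior Gamma(27, 15)

k = 4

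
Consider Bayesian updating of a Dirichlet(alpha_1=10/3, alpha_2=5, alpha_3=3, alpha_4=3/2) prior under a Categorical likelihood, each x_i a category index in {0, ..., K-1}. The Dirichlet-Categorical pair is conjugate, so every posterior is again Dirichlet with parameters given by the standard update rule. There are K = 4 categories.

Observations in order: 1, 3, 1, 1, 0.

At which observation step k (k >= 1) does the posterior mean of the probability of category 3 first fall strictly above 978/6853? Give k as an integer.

obs 1: x=1 → posterior Dirichlet(10/3, 6, 3, 3/2)
obs 2: x=3 → posterior Dirichlet(10/3, 6, 3, 5/2)
obs 3: x=1 → posterior Dirichlet(10/3, 7, 3, 5/2)
obs 4: x=1 → posterior Dirichlet(10/3, 8, 3, 5/2)
obs 5: x=0 → posterior Dirichlet(13/3, 8, 3, 5/2)

k = 2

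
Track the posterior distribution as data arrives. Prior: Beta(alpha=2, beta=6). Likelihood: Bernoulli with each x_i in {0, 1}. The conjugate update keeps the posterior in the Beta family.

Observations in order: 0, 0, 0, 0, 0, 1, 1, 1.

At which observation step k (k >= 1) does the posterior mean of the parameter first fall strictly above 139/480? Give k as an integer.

obs 1: x=0 → posterior Beta(2, 7)
obs 2: x=0 → posterior Beta(2, 8)
obs 3: x=0 → posterior Beta(2, 9)
obs 4: x=0 → posterior Beta(2, 10)
obs 5: x=0 → posterior Beta(2, 11)
obs 6: x=1 → posterior Beta(3, 11)
obs 7: x=1 → posterior Beta(4, 11)
obs 8: x=1 → posterior Beta(5, 11)

k = 8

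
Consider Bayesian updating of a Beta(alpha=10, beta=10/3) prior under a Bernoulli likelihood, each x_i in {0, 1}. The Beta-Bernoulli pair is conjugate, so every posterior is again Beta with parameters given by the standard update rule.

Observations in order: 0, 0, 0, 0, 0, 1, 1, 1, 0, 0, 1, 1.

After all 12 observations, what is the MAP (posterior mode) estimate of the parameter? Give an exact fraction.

3/5

obs 1: x=0 → posterior Beta(10, 13/3)
obs 2: x=0 → posterior Beta(10, 16/3)
obs 3: x=0 → posterior Beta(10, 19/3)
obs 4: x=0 → posterior Beta(10, 22/3)
obs 5: x=0 → posterior Beta(10, 25/3)
obs 6: x=1 → posterior Beta(11, 25/3)
obs 7: x=1 → posterior Beta(12, 25/3)
obs 8: x=1 → posterior Beta(13, 25/3)
obs 9: x=0 → posterior Beta(13, 28/3)
obs 10: x=0 → posterior Beta(13, 31/3)
obs 11: x=1 → posterior Beta(14, 31/3)
obs 12: x=1 → posterior Beta(15, 31/3)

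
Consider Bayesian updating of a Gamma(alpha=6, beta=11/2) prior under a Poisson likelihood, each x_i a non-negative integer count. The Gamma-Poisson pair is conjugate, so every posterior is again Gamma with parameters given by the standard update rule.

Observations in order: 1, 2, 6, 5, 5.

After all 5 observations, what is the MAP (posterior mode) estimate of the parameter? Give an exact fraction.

obs 1: x=1 → posterior Gamma(7, 13/2)
obs 2: x=2 → posterior Gamma(9, 15/2)
obs 3: x=6 → posterior Gamma(15, 17/2)
obs 4: x=5 → posterior Gamma(20, 19/2)
obs 5: x=5 → posterior Gamma(25, 21/2)

16/7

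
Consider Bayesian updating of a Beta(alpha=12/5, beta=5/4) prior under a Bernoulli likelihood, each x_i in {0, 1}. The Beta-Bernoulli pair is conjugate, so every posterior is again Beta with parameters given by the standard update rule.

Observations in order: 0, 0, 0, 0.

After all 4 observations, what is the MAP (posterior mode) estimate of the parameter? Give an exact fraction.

obs 1: x=0 → posterior Beta(12/5, 9/4)
obs 2: x=0 → posterior Beta(12/5, 13/4)
obs 3: x=0 → posterior Beta(12/5, 17/4)
obs 4: x=0 → posterior Beta(12/5, 21/4)

28/113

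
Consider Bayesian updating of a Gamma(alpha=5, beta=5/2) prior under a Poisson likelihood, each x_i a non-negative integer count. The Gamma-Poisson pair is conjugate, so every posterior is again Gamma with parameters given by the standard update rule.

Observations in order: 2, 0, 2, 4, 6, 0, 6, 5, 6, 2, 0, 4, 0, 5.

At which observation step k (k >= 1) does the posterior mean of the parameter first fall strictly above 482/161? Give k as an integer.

k = 9

obs 1: x=2 → posterior Gamma(7, 7/2)
obs 2: x=0 → posterior Gamma(7, 9/2)
obs 3: x=2 → posterior Gamma(9, 11/2)
obs 4: x=4 → posterior Gamma(13, 13/2)
obs 5: x=6 → posterior Gamma(19, 15/2)
obs 6: x=0 → posterior Gamma(19, 17/2)
obs 7: x=6 → posterior Gamma(25, 19/2)
obs 8: x=5 → posterior Gamma(30, 21/2)
obs 9: x=6 → posterior Gamma(36, 23/2)
obs 10: x=2 → posterior Gamma(38, 25/2)
obs 11: x=0 → posterior Gamma(38, 27/2)
obs 12: x=4 → posterior Gamma(42, 29/2)
obs 13: x=0 → posterior Gamma(42, 31/2)
obs 14: x=5 → posterior Gamma(47, 33/2)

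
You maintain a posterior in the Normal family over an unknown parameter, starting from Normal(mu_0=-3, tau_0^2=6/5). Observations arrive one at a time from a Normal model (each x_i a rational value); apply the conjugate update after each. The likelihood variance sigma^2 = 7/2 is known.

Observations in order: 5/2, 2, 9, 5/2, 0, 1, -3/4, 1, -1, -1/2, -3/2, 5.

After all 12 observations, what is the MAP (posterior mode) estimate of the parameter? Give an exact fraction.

obs 1: x=5/2 → posterior Normal(-75/47, 42/47)
obs 2: x=2 → posterior Normal(-51/59, 42/59)
obs 3: x=9 → posterior Normal(57/71, 42/71)
obs 4: x=5/2 → posterior Normal(87/83, 42/83)
obs 5: x=0 → posterior Normal(87/95, 42/95)
obs 6: x=1 → posterior Normal(99/107, 42/107)
obs 7: x=-3/4 → posterior Normal(90/119, 6/17)
obs 8: x=1 → posterior Normal(102/131, 42/131)
obs 9: x=-1 → posterior Normal(90/143, 42/143)
obs 10: x=-1/2 → posterior Normal(84/155, 42/155)
obs 11: x=-3/2 → posterior Normal(66/167, 42/167)
obs 12: x=5 → posterior Normal(126/179, 42/179)

126/179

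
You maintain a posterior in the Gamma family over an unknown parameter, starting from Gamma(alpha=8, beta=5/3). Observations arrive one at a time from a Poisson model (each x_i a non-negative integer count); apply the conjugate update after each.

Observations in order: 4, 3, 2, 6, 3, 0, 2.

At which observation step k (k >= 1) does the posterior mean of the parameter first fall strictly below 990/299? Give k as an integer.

obs 1: x=4 → posterior Gamma(12, 8/3)
obs 2: x=3 → posterior Gamma(15, 11/3)
obs 3: x=2 → posterior Gamma(17, 14/3)
obs 4: x=6 → posterior Gamma(23, 17/3)
obs 5: x=3 → posterior Gamma(26, 20/3)
obs 6: x=0 → posterior Gamma(26, 23/3)
obs 7: x=2 → posterior Gamma(28, 26/3)

k = 7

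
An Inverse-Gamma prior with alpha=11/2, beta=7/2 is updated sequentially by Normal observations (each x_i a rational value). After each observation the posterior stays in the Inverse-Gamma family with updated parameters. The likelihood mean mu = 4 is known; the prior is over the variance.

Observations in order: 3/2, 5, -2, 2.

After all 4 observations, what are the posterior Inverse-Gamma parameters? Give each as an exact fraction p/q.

alpha=15/2, beta=217/8

obs 1: x=3/2 → posterior Inverse-Gamma(6, 53/8)
obs 2: x=5 → posterior Inverse-Gamma(13/2, 57/8)
obs 3: x=-2 → posterior Inverse-Gamma(7, 201/8)
obs 4: x=2 → posterior Inverse-Gamma(15/2, 217/8)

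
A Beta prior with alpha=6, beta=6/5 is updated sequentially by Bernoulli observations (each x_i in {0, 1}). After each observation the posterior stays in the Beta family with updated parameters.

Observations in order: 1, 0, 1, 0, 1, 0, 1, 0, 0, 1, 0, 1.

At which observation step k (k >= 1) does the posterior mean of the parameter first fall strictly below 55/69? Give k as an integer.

obs 1: x=1 → posterior Beta(7, 6/5)
obs 2: x=0 → posterior Beta(7, 11/5)
obs 3: x=1 → posterior Beta(8, 11/5)
obs 4: x=0 → posterior Beta(8, 16/5)
obs 5: x=1 → posterior Beta(9, 16/5)
obs 6: x=0 → posterior Beta(9, 21/5)
obs 7: x=1 → posterior Beta(10, 21/5)
obs 8: x=0 → posterior Beta(10, 26/5)
obs 9: x=0 → posterior Beta(10, 31/5)
obs 10: x=1 → posterior Beta(11, 31/5)
obs 11: x=0 → posterior Beta(11, 36/5)
obs 12: x=1 → posterior Beta(12, 36/5)

k = 2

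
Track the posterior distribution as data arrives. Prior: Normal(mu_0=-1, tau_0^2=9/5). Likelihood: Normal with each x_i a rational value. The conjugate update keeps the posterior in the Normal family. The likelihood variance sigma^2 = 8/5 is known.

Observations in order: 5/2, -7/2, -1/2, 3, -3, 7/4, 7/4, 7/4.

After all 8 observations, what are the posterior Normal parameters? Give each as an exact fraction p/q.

mu_0=103/320, tau_0^2=9/50

obs 1: x=5/2 → posterior Normal(29/34, 72/85)
obs 2: x=-7/2 → posterior Normal(-17/26, 36/65)
obs 3: x=-1/2 → posterior Normal(-43/70, 72/175)
obs 4: x=3 → posterior Normal(1/8, 18/55)
obs 5: x=-3 → posterior Normal(-43/106, 72/265)
obs 6: x=7/4 → posterior Normal(-23/248, 36/155)
obs 7: x=7/4 → posterior Normal(10/71, 72/355)
obs 8: x=7/4 → posterior Normal(103/320, 9/50)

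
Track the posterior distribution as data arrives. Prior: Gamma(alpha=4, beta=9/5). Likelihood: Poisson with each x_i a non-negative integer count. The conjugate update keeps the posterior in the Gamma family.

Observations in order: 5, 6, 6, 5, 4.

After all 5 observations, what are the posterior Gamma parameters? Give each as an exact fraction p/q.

alpha=30, beta=34/5

obs 1: x=5 → posterior Gamma(9, 14/5)
obs 2: x=6 → posterior Gamma(15, 19/5)
obs 3: x=6 → posterior Gamma(21, 24/5)
obs 4: x=5 → posterior Gamma(26, 29/5)
obs 5: x=4 → posterior Gamma(30, 34/5)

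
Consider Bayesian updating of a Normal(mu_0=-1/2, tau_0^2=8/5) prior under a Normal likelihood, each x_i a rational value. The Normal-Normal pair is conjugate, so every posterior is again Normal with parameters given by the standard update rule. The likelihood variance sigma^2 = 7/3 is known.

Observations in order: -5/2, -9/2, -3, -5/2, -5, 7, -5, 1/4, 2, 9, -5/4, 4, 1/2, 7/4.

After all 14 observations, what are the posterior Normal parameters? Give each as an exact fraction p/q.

mu_0=1/742, tau_0^2=8/53

obs 1: x=-5/2 → posterior Normal(-155/118, 56/59)
obs 2: x=-9/2 → posterior Normal(-371/166, 56/83)
obs 3: x=-3 → posterior Normal(-515/214, 56/107)
obs 4: x=-5/2 → posterior Normal(-635/262, 56/131)
obs 5: x=-5 → posterior Normal(-175/62, 56/155)
obs 6: x=7 → posterior Normal(-539/358, 56/179)
obs 7: x=-5 → posterior Normal(-779/406, 8/29)
obs 8: x=1/4 → posterior Normal(-767/454, 56/227)
obs 9: x=2 → posterior Normal(-671/502, 56/251)
obs 10: x=9 → posterior Normal(-239/550, 56/275)
obs 11: x=-5/4 → posterior Normal(-1/2, 56/299)
obs 12: x=4 → posterior Normal(-107/646, 56/323)
obs 13: x=1/2 → posterior Normal(-83/694, 56/347)
obs 14: x=7/4 → posterior Normal(1/742, 8/53)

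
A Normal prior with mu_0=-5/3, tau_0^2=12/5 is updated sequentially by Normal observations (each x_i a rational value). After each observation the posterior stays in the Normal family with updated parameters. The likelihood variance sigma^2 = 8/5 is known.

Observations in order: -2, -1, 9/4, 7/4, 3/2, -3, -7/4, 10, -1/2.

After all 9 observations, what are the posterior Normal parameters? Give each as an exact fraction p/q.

obs 1: x=-2 → posterior Normal(-28/15, 24/25)
obs 2: x=-1 → posterior Normal(-37/24, 3/5)
obs 3: x=9/4 → posterior Normal(-67/132, 24/55)
obs 4: x=7/4 → posterior Normal(-1/42, 12/35)
obs 5: x=3/2 → posterior Normal(25/102, 24/85)
obs 6: x=-3 → posterior Normal(-29/120, 6/25)
obs 7: x=-7/4 → posterior Normal(-121/276, 24/115)
obs 8: x=10 → posterior Normal(239/312, 12/65)
obs 9: x=-1/2 → posterior Normal(221/348, 24/145)

mu_0=221/348, tau_0^2=24/145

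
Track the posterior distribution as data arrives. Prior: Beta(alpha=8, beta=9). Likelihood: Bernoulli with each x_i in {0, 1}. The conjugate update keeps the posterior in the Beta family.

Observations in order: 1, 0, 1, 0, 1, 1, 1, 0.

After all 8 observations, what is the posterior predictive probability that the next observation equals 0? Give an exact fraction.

12/25

obs 1: x=1 → posterior Beta(9, 9)
obs 2: x=0 → posterior Beta(9, 10)
obs 3: x=1 → posterior Beta(10, 10)
obs 4: x=0 → posterior Beta(10, 11)
obs 5: x=1 → posterior Beta(11, 11)
obs 6: x=1 → posterior Beta(12, 11)
obs 7: x=1 → posterior Beta(13, 11)
obs 8: x=0 → posterior Beta(13, 12)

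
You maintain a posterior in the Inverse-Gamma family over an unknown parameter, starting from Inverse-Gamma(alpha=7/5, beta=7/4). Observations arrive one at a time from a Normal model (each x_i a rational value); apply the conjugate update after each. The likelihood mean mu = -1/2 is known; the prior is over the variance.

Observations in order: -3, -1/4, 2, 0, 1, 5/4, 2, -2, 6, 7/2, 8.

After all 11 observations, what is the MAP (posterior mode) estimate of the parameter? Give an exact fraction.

obs 1: x=-3 → posterior Inverse-Gamma(19/10, 39/8)
obs 2: x=-1/4 → posterior Inverse-Gamma(12/5, 157/32)
obs 3: x=2 → posterior Inverse-Gamma(29/10, 257/32)
obs 4: x=0 → posterior Inverse-Gamma(17/5, 261/32)
obs 5: x=1 → posterior Inverse-Gamma(39/10, 297/32)
obs 6: x=5/4 → posterior Inverse-Gamma(22/5, 173/16)
obs 7: x=2 → posterior Inverse-Gamma(49/10, 223/16)
obs 8: x=-2 → posterior Inverse-Gamma(27/5, 241/16)
obs 9: x=6 → posterior Inverse-Gamma(59/10, 579/16)
obs 10: x=7/2 → posterior Inverse-Gamma(32/5, 707/16)
obs 11: x=8 → posterior Inverse-Gamma(69/10, 1285/16)

6425/632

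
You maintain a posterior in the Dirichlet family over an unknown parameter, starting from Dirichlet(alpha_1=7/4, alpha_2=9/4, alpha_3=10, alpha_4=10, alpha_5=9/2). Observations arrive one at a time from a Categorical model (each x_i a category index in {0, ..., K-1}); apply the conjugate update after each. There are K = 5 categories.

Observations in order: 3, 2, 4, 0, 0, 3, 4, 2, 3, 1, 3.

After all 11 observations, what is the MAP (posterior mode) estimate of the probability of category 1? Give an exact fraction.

3/46

obs 1: x=3 → posterior Dirichlet(7/4, 9/4, 10, 11, 9/2)
obs 2: x=2 → posterior Dirichlet(7/4, 9/4, 11, 11, 9/2)
obs 3: x=4 → posterior Dirichlet(7/4, 9/4, 11, 11, 11/2)
obs 4: x=0 → posterior Dirichlet(11/4, 9/4, 11, 11, 11/2)
obs 5: x=0 → posterior Dirichlet(15/4, 9/4, 11, 11, 11/2)
obs 6: x=3 → posterior Dirichlet(15/4, 9/4, 11, 12, 11/2)
obs 7: x=4 → posterior Dirichlet(15/4, 9/4, 11, 12, 13/2)
obs 8: x=2 → posterior Dirichlet(15/4, 9/4, 12, 12, 13/2)
obs 9: x=3 → posterior Dirichlet(15/4, 9/4, 12, 13, 13/2)
obs 10: x=1 → posterior Dirichlet(15/4, 13/4, 12, 13, 13/2)
obs 11: x=3 → posterior Dirichlet(15/4, 13/4, 12, 14, 13/2)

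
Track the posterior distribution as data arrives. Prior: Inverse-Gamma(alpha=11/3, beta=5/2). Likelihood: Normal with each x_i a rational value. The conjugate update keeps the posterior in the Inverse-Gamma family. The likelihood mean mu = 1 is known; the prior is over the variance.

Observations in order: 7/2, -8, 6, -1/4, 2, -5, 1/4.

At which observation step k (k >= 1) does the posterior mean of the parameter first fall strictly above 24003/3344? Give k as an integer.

obs 1: x=7/2 → posterior Inverse-Gamma(25/6, 45/8)
obs 2: x=-8 → posterior Inverse-Gamma(14/3, 369/8)
obs 3: x=6 → posterior Inverse-Gamma(31/6, 469/8)
obs 4: x=-1/4 → posterior Inverse-Gamma(17/3, 1901/32)
obs 5: x=2 → posterior Inverse-Gamma(37/6, 1917/32)
obs 6: x=-5 → posterior Inverse-Gamma(20/3, 2493/32)
obs 7: x=1/4 → posterior Inverse-Gamma(43/6, 1251/16)

k = 2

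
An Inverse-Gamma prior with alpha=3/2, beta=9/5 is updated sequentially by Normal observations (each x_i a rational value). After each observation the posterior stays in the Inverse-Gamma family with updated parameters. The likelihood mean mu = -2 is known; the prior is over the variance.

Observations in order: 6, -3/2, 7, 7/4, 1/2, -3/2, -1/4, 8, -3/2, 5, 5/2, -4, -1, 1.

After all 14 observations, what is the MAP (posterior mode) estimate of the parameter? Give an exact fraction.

obs 1: x=6 → posterior Inverse-Gamma(2, 169/5)
obs 2: x=-3/2 → posterior Inverse-Gamma(5/2, 1357/40)
obs 3: x=7 → posterior Inverse-Gamma(3, 2977/40)
obs 4: x=7/4 → posterior Inverse-Gamma(7/2, 13033/160)
obs 5: x=1/2 → posterior Inverse-Gamma(4, 13533/160)
obs 6: x=-3/2 → posterior Inverse-Gamma(9/2, 13553/160)
obs 7: x=-1/4 → posterior Inverse-Gamma(5, 6899/80)
obs 8: x=8 → posterior Inverse-Gamma(11/2, 10899/80)
obs 9: x=-3/2 → posterior Inverse-Gamma(6, 10909/80)
obs 10: x=5 → posterior Inverse-Gamma(13/2, 12869/80)
obs 11: x=5/2 → posterior Inverse-Gamma(7, 13679/80)
obs 12: x=-4 → posterior Inverse-Gamma(15/2, 13839/80)
obs 13: x=-1 → posterior Inverse-Gamma(8, 13879/80)
obs 14: x=1 → posterior Inverse-Gamma(17/2, 14239/80)

14239/760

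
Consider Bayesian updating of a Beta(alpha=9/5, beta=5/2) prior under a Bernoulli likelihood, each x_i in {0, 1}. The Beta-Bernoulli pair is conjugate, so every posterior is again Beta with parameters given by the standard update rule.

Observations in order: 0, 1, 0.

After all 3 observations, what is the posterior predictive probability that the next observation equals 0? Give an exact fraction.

45/73

obs 1: x=0 → posterior Beta(9/5, 7/2)
obs 2: x=1 → posterior Beta(14/5, 7/2)
obs 3: x=0 → posterior Beta(14/5, 9/2)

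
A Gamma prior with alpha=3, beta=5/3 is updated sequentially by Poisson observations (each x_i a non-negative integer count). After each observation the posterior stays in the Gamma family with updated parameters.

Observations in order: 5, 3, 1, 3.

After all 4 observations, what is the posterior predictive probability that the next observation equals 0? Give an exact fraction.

obs 1: x=5 → posterior Gamma(8, 8/3)
obs 2: x=3 → posterior Gamma(11, 11/3)
obs 3: x=1 → posterior Gamma(12, 14/3)
obs 4: x=3 → posterior Gamma(15, 17/3)

2862423051509815793/32768000000000000000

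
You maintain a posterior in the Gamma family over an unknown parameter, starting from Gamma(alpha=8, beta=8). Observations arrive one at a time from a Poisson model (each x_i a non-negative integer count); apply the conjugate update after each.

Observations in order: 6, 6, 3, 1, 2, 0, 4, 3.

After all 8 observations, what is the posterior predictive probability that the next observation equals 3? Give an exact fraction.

obs 1: x=6 → posterior Gamma(14, 9)
obs 2: x=6 → posterior Gamma(20, 10)
obs 3: x=3 → posterior Gamma(23, 11)
obs 4: x=1 → posterior Gamma(24, 12)
obs 5: x=2 → posterior Gamma(26, 13)
obs 6: x=0 → posterior Gamma(26, 14)
obs 7: x=4 → posterior Gamma(30, 15)
obs 8: x=3 → posterior Gamma(33, 16)

2096139380232980934934387581779692182568960/11633549665058175578832094238737833478284593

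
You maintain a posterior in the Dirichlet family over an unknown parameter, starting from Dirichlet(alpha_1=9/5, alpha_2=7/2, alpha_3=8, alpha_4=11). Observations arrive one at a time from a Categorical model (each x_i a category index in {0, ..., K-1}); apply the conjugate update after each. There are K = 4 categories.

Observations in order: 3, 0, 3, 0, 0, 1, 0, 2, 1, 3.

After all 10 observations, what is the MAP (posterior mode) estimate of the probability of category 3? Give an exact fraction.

obs 1: x=3 → posterior Dirichlet(9/5, 7/2, 8, 12)
obs 2: x=0 → posterior Dirichlet(14/5, 7/2, 8, 12)
obs 3: x=3 → posterior Dirichlet(14/5, 7/2, 8, 13)
obs 4: x=0 → posterior Dirichlet(19/5, 7/2, 8, 13)
obs 5: x=0 → posterior Dirichlet(24/5, 7/2, 8, 13)
obs 6: x=1 → posterior Dirichlet(24/5, 9/2, 8, 13)
obs 7: x=0 → posterior Dirichlet(29/5, 9/2, 8, 13)
obs 8: x=2 → posterior Dirichlet(29/5, 9/2, 9, 13)
obs 9: x=1 → posterior Dirichlet(29/5, 11/2, 9, 13)
obs 10: x=3 → posterior Dirichlet(29/5, 11/2, 9, 14)

130/303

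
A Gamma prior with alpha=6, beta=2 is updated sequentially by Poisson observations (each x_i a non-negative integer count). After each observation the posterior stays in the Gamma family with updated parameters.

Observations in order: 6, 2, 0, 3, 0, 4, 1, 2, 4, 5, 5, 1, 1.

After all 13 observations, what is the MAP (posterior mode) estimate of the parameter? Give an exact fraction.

obs 1: x=6 → posterior Gamma(12, 3)
obs 2: x=2 → posterior Gamma(14, 4)
obs 3: x=0 → posterior Gamma(14, 5)
obs 4: x=3 → posterior Gamma(17, 6)
obs 5: x=0 → posterior Gamma(17, 7)
obs 6: x=4 → posterior Gamma(21, 8)
obs 7: x=1 → posterior Gamma(22, 9)
obs 8: x=2 → posterior Gamma(24, 10)
obs 9: x=4 → posterior Gamma(28, 11)
obs 10: x=5 → posterior Gamma(33, 12)
obs 11: x=5 → posterior Gamma(38, 13)
obs 12: x=1 → posterior Gamma(39, 14)
obs 13: x=1 → posterior Gamma(40, 15)

13/5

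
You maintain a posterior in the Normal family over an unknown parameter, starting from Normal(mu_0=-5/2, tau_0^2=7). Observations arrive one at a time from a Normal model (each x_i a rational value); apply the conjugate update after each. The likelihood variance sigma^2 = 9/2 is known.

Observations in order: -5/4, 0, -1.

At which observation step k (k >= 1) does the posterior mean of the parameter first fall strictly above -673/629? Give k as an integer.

obs 1: x=-5/4 → posterior Normal(-40/23, 63/23)
obs 2: x=0 → posterior Normal(-40/37, 63/37)
obs 3: x=-1 → posterior Normal(-18/17, 21/17)

k = 3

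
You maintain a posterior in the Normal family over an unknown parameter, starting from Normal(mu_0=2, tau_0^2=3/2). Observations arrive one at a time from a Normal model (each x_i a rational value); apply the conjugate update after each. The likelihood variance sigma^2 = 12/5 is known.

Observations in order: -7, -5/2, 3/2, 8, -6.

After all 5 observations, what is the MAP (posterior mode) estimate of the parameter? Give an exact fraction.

-14/33

obs 1: x=-7 → posterior Normal(-19/13, 12/13)
obs 2: x=-5/2 → posterior Normal(-7/4, 2/3)
obs 3: x=3/2 → posterior Normal(-24/23, 12/23)
obs 4: x=8 → posterior Normal(4/7, 3/7)
obs 5: x=-6 → posterior Normal(-14/33, 4/11)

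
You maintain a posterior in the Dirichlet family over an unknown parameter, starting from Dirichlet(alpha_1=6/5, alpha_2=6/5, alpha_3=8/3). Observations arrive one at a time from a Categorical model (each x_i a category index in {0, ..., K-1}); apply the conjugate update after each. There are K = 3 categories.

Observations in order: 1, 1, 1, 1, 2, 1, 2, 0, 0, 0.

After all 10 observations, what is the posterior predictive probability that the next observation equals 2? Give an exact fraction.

35/113

obs 1: x=1 → posterior Dirichlet(6/5, 11/5, 8/3)
obs 2: x=1 → posterior Dirichlet(6/5, 16/5, 8/3)
obs 3: x=1 → posterior Dirichlet(6/5, 21/5, 8/3)
obs 4: x=1 → posterior Dirichlet(6/5, 26/5, 8/3)
obs 5: x=2 → posterior Dirichlet(6/5, 26/5, 11/3)
obs 6: x=1 → posterior Dirichlet(6/5, 31/5, 11/3)
obs 7: x=2 → posterior Dirichlet(6/5, 31/5, 14/3)
obs 8: x=0 → posterior Dirichlet(11/5, 31/5, 14/3)
obs 9: x=0 → posterior Dirichlet(16/5, 31/5, 14/3)
obs 10: x=0 → posterior Dirichlet(21/5, 31/5, 14/3)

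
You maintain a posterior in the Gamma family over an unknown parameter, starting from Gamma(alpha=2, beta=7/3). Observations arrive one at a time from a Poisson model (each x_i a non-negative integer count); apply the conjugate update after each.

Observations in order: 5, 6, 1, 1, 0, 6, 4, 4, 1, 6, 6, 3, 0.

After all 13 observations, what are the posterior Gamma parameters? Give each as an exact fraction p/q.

alpha=45, beta=46/3

obs 1: x=5 → posterior Gamma(7, 10/3)
obs 2: x=6 → posterior Gamma(13, 13/3)
obs 3: x=1 → posterior Gamma(14, 16/3)
obs 4: x=1 → posterior Gamma(15, 19/3)
obs 5: x=0 → posterior Gamma(15, 22/3)
obs 6: x=6 → posterior Gamma(21, 25/3)
obs 7: x=4 → posterior Gamma(25, 28/3)
obs 8: x=4 → posterior Gamma(29, 31/3)
obs 9: x=1 → posterior Gamma(30, 34/3)
obs 10: x=6 → posterior Gamma(36, 37/3)
obs 11: x=6 → posterior Gamma(42, 40/3)
obs 12: x=3 → posterior Gamma(45, 43/3)
obs 13: x=0 → posterior Gamma(45, 46/3)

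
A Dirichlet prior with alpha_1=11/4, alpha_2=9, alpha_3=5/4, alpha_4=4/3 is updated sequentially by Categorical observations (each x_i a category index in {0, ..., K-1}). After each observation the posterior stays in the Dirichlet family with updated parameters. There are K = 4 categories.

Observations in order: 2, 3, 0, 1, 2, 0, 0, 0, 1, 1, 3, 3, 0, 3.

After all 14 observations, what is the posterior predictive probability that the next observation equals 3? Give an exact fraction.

16/85

obs 1: x=2 → posterior Dirichlet(11/4, 9, 9/4, 4/3)
obs 2: x=3 → posterior Dirichlet(11/4, 9, 9/4, 7/3)
obs 3: x=0 → posterior Dirichlet(15/4, 9, 9/4, 7/3)
obs 4: x=1 → posterior Dirichlet(15/4, 10, 9/4, 7/3)
obs 5: x=2 → posterior Dirichlet(15/4, 10, 13/4, 7/3)
obs 6: x=0 → posterior Dirichlet(19/4, 10, 13/4, 7/3)
obs 7: x=0 → posterior Dirichlet(23/4, 10, 13/4, 7/3)
obs 8: x=0 → posterior Dirichlet(27/4, 10, 13/4, 7/3)
obs 9: x=1 → posterior Dirichlet(27/4, 11, 13/4, 7/3)
obs 10: x=1 → posterior Dirichlet(27/4, 12, 13/4, 7/3)
obs 11: x=3 → posterior Dirichlet(27/4, 12, 13/4, 10/3)
obs 12: x=3 → posterior Dirichlet(27/4, 12, 13/4, 13/3)
obs 13: x=0 → posterior Dirichlet(31/4, 12, 13/4, 13/3)
obs 14: x=3 → posterior Dirichlet(31/4, 12, 13/4, 16/3)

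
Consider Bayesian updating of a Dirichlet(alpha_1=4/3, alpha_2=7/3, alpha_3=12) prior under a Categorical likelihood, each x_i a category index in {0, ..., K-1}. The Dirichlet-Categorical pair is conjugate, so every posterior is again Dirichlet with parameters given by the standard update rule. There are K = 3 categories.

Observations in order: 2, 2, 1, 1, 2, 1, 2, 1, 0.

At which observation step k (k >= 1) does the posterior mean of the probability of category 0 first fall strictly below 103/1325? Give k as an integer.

obs 1: x=2 → posterior Dirichlet(4/3, 7/3, 13)
obs 2: x=2 → posterior Dirichlet(4/3, 7/3, 14)
obs 3: x=1 → posterior Dirichlet(4/3, 10/3, 14)
obs 4: x=1 → posterior Dirichlet(4/3, 13/3, 14)
obs 5: x=2 → posterior Dirichlet(4/3, 13/3, 15)
obs 6: x=1 → posterior Dirichlet(4/3, 16/3, 15)
obs 7: x=2 → posterior Dirichlet(4/3, 16/3, 16)
obs 8: x=1 → posterior Dirichlet(4/3, 19/3, 16)
obs 9: x=0 → posterior Dirichlet(7/3, 19/3, 16)

k = 2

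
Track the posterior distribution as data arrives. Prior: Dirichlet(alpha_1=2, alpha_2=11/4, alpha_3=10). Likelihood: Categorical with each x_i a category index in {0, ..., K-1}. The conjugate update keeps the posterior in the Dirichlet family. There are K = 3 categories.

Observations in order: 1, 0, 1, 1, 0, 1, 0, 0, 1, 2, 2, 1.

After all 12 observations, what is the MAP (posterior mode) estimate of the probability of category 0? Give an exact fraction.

obs 1: x=1 → posterior Dirichlet(2, 15/4, 10)
obs 2: x=0 → posterior Dirichlet(3, 15/4, 10)
obs 3: x=1 → posterior Dirichlet(3, 19/4, 10)
obs 4: x=1 → posterior Dirichlet(3, 23/4, 10)
obs 5: x=0 → posterior Dirichlet(4, 23/4, 10)
obs 6: x=1 → posterior Dirichlet(4, 27/4, 10)
obs 7: x=0 → posterior Dirichlet(5, 27/4, 10)
obs 8: x=0 → posterior Dirichlet(6, 27/4, 10)
obs 9: x=1 → posterior Dirichlet(6, 31/4, 10)
obs 10: x=2 → posterior Dirichlet(6, 31/4, 11)
obs 11: x=2 → posterior Dirichlet(6, 31/4, 12)
obs 12: x=1 → posterior Dirichlet(6, 35/4, 12)

4/19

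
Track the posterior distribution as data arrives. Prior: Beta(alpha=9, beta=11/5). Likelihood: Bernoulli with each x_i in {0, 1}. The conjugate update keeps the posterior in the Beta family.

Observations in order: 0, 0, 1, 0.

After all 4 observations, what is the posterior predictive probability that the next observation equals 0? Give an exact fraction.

13/38

obs 1: x=0 → posterior Beta(9, 16/5)
obs 2: x=0 → posterior Beta(9, 21/5)
obs 3: x=1 → posterior Beta(10, 21/5)
obs 4: x=0 → posterior Beta(10, 26/5)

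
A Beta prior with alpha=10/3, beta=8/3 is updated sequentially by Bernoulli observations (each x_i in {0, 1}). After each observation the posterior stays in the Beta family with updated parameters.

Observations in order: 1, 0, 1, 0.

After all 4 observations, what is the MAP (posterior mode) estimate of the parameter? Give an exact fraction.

13/24

obs 1: x=1 → posterior Beta(13/3, 8/3)
obs 2: x=0 → posterior Beta(13/3, 11/3)
obs 3: x=1 → posterior Beta(16/3, 11/3)
obs 4: x=0 → posterior Beta(16/3, 14/3)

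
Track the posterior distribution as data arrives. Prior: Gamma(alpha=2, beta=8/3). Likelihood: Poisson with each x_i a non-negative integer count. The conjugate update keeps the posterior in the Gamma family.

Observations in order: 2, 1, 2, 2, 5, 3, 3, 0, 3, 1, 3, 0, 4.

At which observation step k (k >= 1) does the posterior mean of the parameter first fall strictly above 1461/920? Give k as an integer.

k = 5

obs 1: x=2 → posterior Gamma(4, 11/3)
obs 2: x=1 → posterior Gamma(5, 14/3)
obs 3: x=2 → posterior Gamma(7, 17/3)
obs 4: x=2 → posterior Gamma(9, 20/3)
obs 5: x=5 → posterior Gamma(14, 23/3)
obs 6: x=3 → posterior Gamma(17, 26/3)
obs 7: x=3 → posterior Gamma(20, 29/3)
obs 8: x=0 → posterior Gamma(20, 32/3)
obs 9: x=3 → posterior Gamma(23, 35/3)
obs 10: x=1 → posterior Gamma(24, 38/3)
obs 11: x=3 → posterior Gamma(27, 41/3)
obs 12: x=0 → posterior Gamma(27, 44/3)
obs 13: x=4 → posterior Gamma(31, 47/3)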